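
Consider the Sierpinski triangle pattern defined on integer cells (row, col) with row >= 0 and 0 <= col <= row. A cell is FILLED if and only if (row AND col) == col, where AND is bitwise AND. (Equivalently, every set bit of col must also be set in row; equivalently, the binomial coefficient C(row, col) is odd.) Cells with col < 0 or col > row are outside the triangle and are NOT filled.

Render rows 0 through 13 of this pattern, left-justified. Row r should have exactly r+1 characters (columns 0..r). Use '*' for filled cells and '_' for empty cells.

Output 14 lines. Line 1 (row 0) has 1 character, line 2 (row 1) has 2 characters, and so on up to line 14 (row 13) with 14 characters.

r0=0: *
r1=1: **
r2=10: *_*
r3=11: ****
r4=100: *___*
r5=101: **__**
r6=110: *_*_*_*
r7=111: ********
r8=1000: *_______*
r9=1001: **______**
r10=1010: *_*_____*_*
r11=1011: ****____****
r12=1100: *___*___*___*
r13=1101: **__**__**__**

Answer: *
**
*_*
****
*___*
**__**
*_*_*_*
********
*_______*
**______**
*_*_____*_*
****____****
*___*___*___*
**__**__**__**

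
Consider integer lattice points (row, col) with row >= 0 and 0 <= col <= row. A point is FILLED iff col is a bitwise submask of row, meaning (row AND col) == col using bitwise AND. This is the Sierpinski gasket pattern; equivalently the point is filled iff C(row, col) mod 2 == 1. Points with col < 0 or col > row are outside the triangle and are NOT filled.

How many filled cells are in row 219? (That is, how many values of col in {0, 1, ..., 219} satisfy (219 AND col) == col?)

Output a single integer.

219 in binary = 11011011
popcount(219) = number of 1-bits in 11011011 = 6
A col c satisfies (219 AND c) == c iff every set bit of c is also set in 219; each of the 6 set bits of 219 can independently be on or off in c.
count = 2^6 = 64

Answer: 64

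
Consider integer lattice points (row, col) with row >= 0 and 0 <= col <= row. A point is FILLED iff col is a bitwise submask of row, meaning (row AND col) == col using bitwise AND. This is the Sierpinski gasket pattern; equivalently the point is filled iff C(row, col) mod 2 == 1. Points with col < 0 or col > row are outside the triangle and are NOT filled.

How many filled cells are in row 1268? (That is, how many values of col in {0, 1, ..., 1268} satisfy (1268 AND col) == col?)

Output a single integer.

1268 in binary = 10011110100
popcount(1268) = number of 1-bits in 10011110100 = 6
A col c satisfies (1268 AND c) == c iff every set bit of c is also set in 1268; each of the 6 set bits of 1268 can independently be on or off in c.
count = 2^6 = 64

Answer: 64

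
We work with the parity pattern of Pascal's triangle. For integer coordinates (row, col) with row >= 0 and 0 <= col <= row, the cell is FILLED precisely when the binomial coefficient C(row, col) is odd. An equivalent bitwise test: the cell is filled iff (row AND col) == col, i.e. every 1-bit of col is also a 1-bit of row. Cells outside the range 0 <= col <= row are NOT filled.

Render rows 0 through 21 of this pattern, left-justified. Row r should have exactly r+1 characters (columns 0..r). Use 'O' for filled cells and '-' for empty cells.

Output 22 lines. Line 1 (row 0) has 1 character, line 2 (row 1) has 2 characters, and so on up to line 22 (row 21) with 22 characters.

r0=0: O
r1=1: OO
r2=10: O-O
r3=11: OOOO
r4=100: O---O
r5=101: OO--OO
r6=110: O-O-O-O
r7=111: OOOOOOOO
r8=1000: O-------O
r9=1001: OO------OO
r10=1010: O-O-----O-O
r11=1011: OOOO----OOOO
r12=1100: O---O---O---O
r13=1101: OO--OO--OO--OO
r14=1110: O-O-O-O-O-O-O-O
r15=1111: OOOOOOOOOOOOOOOO
r16=10000: O---------------O
r17=10001: OO--------------OO
r18=10010: O-O-------------O-O
r19=10011: OOOO------------OOOO
r20=10100: O---O-----------O---O
r21=10101: OO--OO----------OO--OO

Answer: O
OO
O-O
OOOO
O---O
OO--OO
O-O-O-O
OOOOOOOO
O-------O
OO------OO
O-O-----O-O
OOOO----OOOO
O---O---O---O
OO--OO--OO--OO
O-O-O-O-O-O-O-O
OOOOOOOOOOOOOOOO
O---------------O
OO--------------OO
O-O-------------O-O
OOOO------------OOOO
O---O-----------O---O
OO--OO----------OO--OO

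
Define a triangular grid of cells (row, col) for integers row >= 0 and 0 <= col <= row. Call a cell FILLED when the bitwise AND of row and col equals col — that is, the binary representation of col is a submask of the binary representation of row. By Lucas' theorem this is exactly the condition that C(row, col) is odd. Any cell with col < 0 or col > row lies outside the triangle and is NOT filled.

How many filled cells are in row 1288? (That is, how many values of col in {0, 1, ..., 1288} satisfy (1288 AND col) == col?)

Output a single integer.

Answer: 8

Derivation:
1288 in binary = 10100001000
popcount(1288) = number of 1-bits in 10100001000 = 3
A col c satisfies (1288 AND c) == c iff every set bit of c is also set in 1288; each of the 3 set bits of 1288 can independently be on or off in c.
count = 2^3 = 8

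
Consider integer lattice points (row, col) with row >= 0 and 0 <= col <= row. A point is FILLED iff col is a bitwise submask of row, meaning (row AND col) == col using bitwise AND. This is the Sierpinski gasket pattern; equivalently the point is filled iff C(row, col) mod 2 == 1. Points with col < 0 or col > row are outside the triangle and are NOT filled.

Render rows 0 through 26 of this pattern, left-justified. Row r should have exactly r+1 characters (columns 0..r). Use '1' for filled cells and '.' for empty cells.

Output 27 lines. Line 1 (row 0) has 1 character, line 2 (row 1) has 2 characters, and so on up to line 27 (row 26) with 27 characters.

r0=0: 1
r1=1: 11
r2=10: 1.1
r3=11: 1111
r4=100: 1...1
r5=101: 11..11
r6=110: 1.1.1.1
r7=111: 11111111
r8=1000: 1.......1
r9=1001: 11......11
r10=1010: 1.1.....1.1
r11=1011: 1111....1111
r12=1100: 1...1...1...1
r13=1101: 11..11..11..11
r14=1110: 1.1.1.1.1.1.1.1
r15=1111: 1111111111111111
r16=10000: 1...............1
r17=10001: 11..............11
r18=10010: 1.1.............1.1
r19=10011: 1111............1111
r20=10100: 1...1...........1...1
r21=10101: 11..11..........11..11
r22=10110: 1.1.1.1.........1.1.1.1
r23=10111: 11111111........11111111
r24=11000: 1.......1.......1.......1
r25=11001: 11......11......11......11
r26=11010: 1.1.....1.1.....1.1.....1.1

Answer: 1
11
1.1
1111
1...1
11..11
1.1.1.1
11111111
1.......1
11......11
1.1.....1.1
1111....1111
1...1...1...1
11..11..11..11
1.1.1.1.1.1.1.1
1111111111111111
1...............1
11..............11
1.1.............1.1
1111............1111
1...1...........1...1
11..11..........11..11
1.1.1.1.........1.1.1.1
11111111........11111111
1.......1.......1.......1
11......11......11......11
1.1.....1.1.....1.1.....1.1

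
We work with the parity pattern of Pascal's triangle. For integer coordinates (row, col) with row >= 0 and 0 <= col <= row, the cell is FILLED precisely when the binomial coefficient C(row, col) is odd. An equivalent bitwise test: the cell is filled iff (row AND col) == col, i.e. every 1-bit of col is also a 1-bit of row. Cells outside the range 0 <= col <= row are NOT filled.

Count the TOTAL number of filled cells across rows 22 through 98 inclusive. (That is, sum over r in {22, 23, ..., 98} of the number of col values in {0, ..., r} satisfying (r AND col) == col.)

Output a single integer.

Answer: 1124

Derivation:
r22=10110 pc3: +8 =8
r23=10111 pc4: +16 =24
r24=11000 pc2: +4 =28
r25=11001 pc3: +8 =36
r26=11010 pc3: +8 =44
r27=11011 pc4: +16 =60
r28=11100 pc3: +8 =68
r29=11101 pc4: +16 =84
r30=11110 pc4: +16 =100
r31=11111 pc5: +32 =132
r32=100000 pc1: +2 =134
r33=100001 pc2: +4 =138
r34=100010 pc2: +4 =142
r35=100011 pc3: +8 =150
r36=100100 pc2: +4 =154
r37=100101 pc3: +8 =162
r38=100110 pc3: +8 =170
r39=100111 pc4: +16 =186
r40=101000 pc2: +4 =190
r41=101001 pc3: +8 =198
r42=101010 pc3: +8 =206
r43=101011 pc4: +16 =222
r44=101100 pc3: +8 =230
r45=101101 pc4: +16 =246
r46=101110 pc4: +16 =262
r47=101111 pc5: +32 =294
r48=110000 pc2: +4 =298
r49=110001 pc3: +8 =306
r50=110010 pc3: +8 =314
r51=110011 pc4: +16 =330
r52=110100 pc3: +8 =338
r53=110101 pc4: +16 =354
r54=110110 pc4: +16 =370
r55=110111 pc5: +32 =402
r56=111000 pc3: +8 =410
r57=111001 pc4: +16 =426
r58=111010 pc4: +16 =442
r59=111011 pc5: +32 =474
r60=111100 pc4: +16 =490
r61=111101 pc5: +32 =522
r62=111110 pc5: +32 =554
r63=111111 pc6: +64 =618
r64=1000000 pc1: +2 =620
r65=1000001 pc2: +4 =624
r66=1000010 pc2: +4 =628
r67=1000011 pc3: +8 =636
r68=1000100 pc2: +4 =640
r69=1000101 pc3: +8 =648
r70=1000110 pc3: +8 =656
r71=1000111 pc4: +16 =672
r72=1001000 pc2: +4 =676
r73=1001001 pc3: +8 =684
r74=1001010 pc3: +8 =692
r75=1001011 pc4: +16 =708
r76=1001100 pc3: +8 =716
r77=1001101 pc4: +16 =732
r78=1001110 pc4: +16 =748
r79=1001111 pc5: +32 =780
r80=1010000 pc2: +4 =784
r81=1010001 pc3: +8 =792
r82=1010010 pc3: +8 =800
r83=1010011 pc4: +16 =816
r84=1010100 pc3: +8 =824
r85=1010101 pc4: +16 =840
r86=1010110 pc4: +16 =856
r87=1010111 pc5: +32 =888
r88=1011000 pc3: +8 =896
r89=1011001 pc4: +16 =912
r90=1011010 pc4: +16 =928
r91=1011011 pc5: +32 =960
r92=1011100 pc4: +16 =976
r93=1011101 pc5: +32 =1008
r94=1011110 pc5: +32 =1040
r95=1011111 pc6: +64 =1104
r96=1100000 pc2: +4 =1108
r97=1100001 pc3: +8 =1116
r98=1100010 pc3: +8 =1124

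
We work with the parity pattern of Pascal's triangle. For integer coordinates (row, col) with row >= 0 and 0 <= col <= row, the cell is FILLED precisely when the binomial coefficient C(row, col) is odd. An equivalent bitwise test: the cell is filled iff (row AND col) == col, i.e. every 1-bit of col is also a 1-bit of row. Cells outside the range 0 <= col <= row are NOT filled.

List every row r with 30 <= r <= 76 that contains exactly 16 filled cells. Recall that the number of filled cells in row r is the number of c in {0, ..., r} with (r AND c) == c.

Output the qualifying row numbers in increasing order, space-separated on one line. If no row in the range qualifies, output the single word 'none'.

Row r has 2^popcount(r) filled cells, so we need popcount(r) = log2(16) = 4.
Scan r = 30..76 and keep those with exactly 4 one-bits:
r=30=11110 popcount=4 -> KEEP
r=31=11111 popcount=5 -> skip
r=32=100000 popcount=1 -> skip
r=33=100001 popcount=2 -> skip
r=34=100010 popcount=2 -> skip
r=35=100011 popcount=3 -> skip
r=36=100100 popcount=2 -> skip
r=37=100101 popcount=3 -> skip
r=38=100110 popcount=3 -> skip
r=39=100111 popcount=4 -> KEEP
r=40=101000 popcount=2 -> skip
r=41=101001 popcount=3 -> skip
r=42=101010 popcount=3 -> skip
r=43=101011 popcount=4 -> KEEP
r=44=101100 popcount=3 -> skip
r=45=101101 popcount=4 -> KEEP
r=46=101110 popcount=4 -> KEEP
r=47=101111 popcount=5 -> skip
r=48=110000 popcount=2 -> skip
r=49=110001 popcount=3 -> skip
r=50=110010 popcount=3 -> skip
r=51=110011 popcount=4 -> KEEP
r=52=110100 popcount=3 -> skip
r=53=110101 popcount=4 -> KEEP
r=54=110110 popcount=4 -> KEEP
r=55=110111 popcount=5 -> skip
r=56=111000 popcount=3 -> skip
r=57=111001 popcount=4 -> KEEP
r=58=111010 popcount=4 -> KEEP
r=59=111011 popcount=5 -> skip
r=60=111100 popcount=4 -> KEEP
r=61=111101 popcount=5 -> skip
r=62=111110 popcount=5 -> skip
r=63=111111 popcount=6 -> skip
r=64=1000000 popcount=1 -> skip
r=65=1000001 popcount=2 -> skip
r=66=1000010 popcount=2 -> skip
r=67=1000011 popcount=3 -> skip
r=68=1000100 popcount=2 -> skip
r=69=1000101 popcount=3 -> skip
r=70=1000110 popcount=3 -> skip
r=71=1000111 popcount=4 -> KEEP
r=72=1001000 popcount=2 -> skip
r=73=1001001 popcount=3 -> skip
r=74=1001010 popcount=3 -> skip
r=75=1001011 popcount=4 -> KEEP
r=76=1001100 popcount=3 -> skip
Kept rows: 30 39 43 45 46 51 53 54 57 58 60 71 75

Answer: 30 39 43 45 46 51 53 54 57 58 60 71 75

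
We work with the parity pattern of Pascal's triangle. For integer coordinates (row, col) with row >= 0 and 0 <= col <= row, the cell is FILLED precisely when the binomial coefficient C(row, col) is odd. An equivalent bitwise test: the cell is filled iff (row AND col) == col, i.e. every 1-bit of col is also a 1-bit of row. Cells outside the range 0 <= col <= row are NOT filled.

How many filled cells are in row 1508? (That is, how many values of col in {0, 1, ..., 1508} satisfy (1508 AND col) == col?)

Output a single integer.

Answer: 64

Derivation:
1508 in binary = 10111100100
popcount(1508) = number of 1-bits in 10111100100 = 6
A col c satisfies (1508 AND c) == c iff every set bit of c is also set in 1508; each of the 6 set bits of 1508 can independently be on or off in c.
count = 2^6 = 64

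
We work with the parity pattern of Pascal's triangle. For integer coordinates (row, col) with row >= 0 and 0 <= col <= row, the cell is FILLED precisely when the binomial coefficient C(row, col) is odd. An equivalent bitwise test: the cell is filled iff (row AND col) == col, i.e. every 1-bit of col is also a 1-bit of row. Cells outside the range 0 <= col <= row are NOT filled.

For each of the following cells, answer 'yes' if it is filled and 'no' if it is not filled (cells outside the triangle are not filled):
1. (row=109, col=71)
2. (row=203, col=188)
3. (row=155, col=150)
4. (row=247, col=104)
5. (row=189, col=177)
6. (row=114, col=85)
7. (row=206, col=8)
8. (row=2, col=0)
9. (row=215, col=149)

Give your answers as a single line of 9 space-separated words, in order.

Answer: no no no no yes no yes yes yes

Derivation:
(109,71): row=0b1101101, col=0b1000111, row AND col = 0b1000101 = 69; 69 != 71 -> empty
(203,188): row=0b11001011, col=0b10111100, row AND col = 0b10001000 = 136; 136 != 188 -> empty
(155,150): row=0b10011011, col=0b10010110, row AND col = 0b10010010 = 146; 146 != 150 -> empty
(247,104): row=0b11110111, col=0b1101000, row AND col = 0b1100000 = 96; 96 != 104 -> empty
(189,177): row=0b10111101, col=0b10110001, row AND col = 0b10110001 = 177; 177 == 177 -> filled
(114,85): row=0b1110010, col=0b1010101, row AND col = 0b1010000 = 80; 80 != 85 -> empty
(206,8): row=0b11001110, col=0b1000, row AND col = 0b1000 = 8; 8 == 8 -> filled
(2,0): row=0b10, col=0b0, row AND col = 0b0 = 0; 0 == 0 -> filled
(215,149): row=0b11010111, col=0b10010101, row AND col = 0b10010101 = 149; 149 == 149 -> filled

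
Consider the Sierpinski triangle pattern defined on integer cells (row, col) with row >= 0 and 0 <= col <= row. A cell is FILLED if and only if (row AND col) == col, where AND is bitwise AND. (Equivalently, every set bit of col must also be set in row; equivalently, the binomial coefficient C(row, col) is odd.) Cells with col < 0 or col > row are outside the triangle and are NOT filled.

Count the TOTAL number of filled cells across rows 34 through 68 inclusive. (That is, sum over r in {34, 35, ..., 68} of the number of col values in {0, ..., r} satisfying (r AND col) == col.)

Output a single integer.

Answer: 502

Derivation:
r34=100010 pc2: +4 =4
r35=100011 pc3: +8 =12
r36=100100 pc2: +4 =16
r37=100101 pc3: +8 =24
r38=100110 pc3: +8 =32
r39=100111 pc4: +16 =48
r40=101000 pc2: +4 =52
r41=101001 pc3: +8 =60
r42=101010 pc3: +8 =68
r43=101011 pc4: +16 =84
r44=101100 pc3: +8 =92
r45=101101 pc4: +16 =108
r46=101110 pc4: +16 =124
r47=101111 pc5: +32 =156
r48=110000 pc2: +4 =160
r49=110001 pc3: +8 =168
r50=110010 pc3: +8 =176
r51=110011 pc4: +16 =192
r52=110100 pc3: +8 =200
r53=110101 pc4: +16 =216
r54=110110 pc4: +16 =232
r55=110111 pc5: +32 =264
r56=111000 pc3: +8 =272
r57=111001 pc4: +16 =288
r58=111010 pc4: +16 =304
r59=111011 pc5: +32 =336
r60=111100 pc4: +16 =352
r61=111101 pc5: +32 =384
r62=111110 pc5: +32 =416
r63=111111 pc6: +64 =480
r64=1000000 pc1: +2 =482
r65=1000001 pc2: +4 =486
r66=1000010 pc2: +4 =490
r67=1000011 pc3: +8 =498
r68=1000100 pc2: +4 =502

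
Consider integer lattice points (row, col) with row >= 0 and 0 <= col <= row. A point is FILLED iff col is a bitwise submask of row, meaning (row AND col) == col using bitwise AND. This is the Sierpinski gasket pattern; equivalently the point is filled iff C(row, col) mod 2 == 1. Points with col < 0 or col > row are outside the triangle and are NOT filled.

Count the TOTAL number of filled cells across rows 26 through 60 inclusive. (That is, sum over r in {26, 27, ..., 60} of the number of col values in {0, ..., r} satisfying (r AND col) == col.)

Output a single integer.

r26=11010 pc3: +8 =8
r27=11011 pc4: +16 =24
r28=11100 pc3: +8 =32
r29=11101 pc4: +16 =48
r30=11110 pc4: +16 =64
r31=11111 pc5: +32 =96
r32=100000 pc1: +2 =98
r33=100001 pc2: +4 =102
r34=100010 pc2: +4 =106
r35=100011 pc3: +8 =114
r36=100100 pc2: +4 =118
r37=100101 pc3: +8 =126
r38=100110 pc3: +8 =134
r39=100111 pc4: +16 =150
r40=101000 pc2: +4 =154
r41=101001 pc3: +8 =162
r42=101010 pc3: +8 =170
r43=101011 pc4: +16 =186
r44=101100 pc3: +8 =194
r45=101101 pc4: +16 =210
r46=101110 pc4: +16 =226
r47=101111 pc5: +32 =258
r48=110000 pc2: +4 =262
r49=110001 pc3: +8 =270
r50=110010 pc3: +8 =278
r51=110011 pc4: +16 =294
r52=110100 pc3: +8 =302
r53=110101 pc4: +16 =318
r54=110110 pc4: +16 =334
r55=110111 pc5: +32 =366
r56=111000 pc3: +8 =374
r57=111001 pc4: +16 =390
r58=111010 pc4: +16 =406
r59=111011 pc5: +32 =438
r60=111100 pc4: +16 =454

Answer: 454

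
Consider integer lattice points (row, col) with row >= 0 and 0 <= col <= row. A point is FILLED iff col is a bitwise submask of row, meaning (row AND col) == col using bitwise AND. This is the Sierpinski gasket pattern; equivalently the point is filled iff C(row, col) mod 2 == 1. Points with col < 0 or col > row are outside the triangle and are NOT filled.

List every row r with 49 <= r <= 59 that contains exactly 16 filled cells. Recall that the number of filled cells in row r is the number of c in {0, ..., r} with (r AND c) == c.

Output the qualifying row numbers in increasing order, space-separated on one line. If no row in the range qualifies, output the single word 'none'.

Answer: 51 53 54 57 58

Derivation:
Row r has 2^popcount(r) filled cells, so we need popcount(r) = log2(16) = 4.
Scan r = 49..59 and keep those with exactly 4 one-bits:
r=49=110001 popcount=3 -> skip
r=50=110010 popcount=3 -> skip
r=51=110011 popcount=4 -> KEEP
r=52=110100 popcount=3 -> skip
r=53=110101 popcount=4 -> KEEP
r=54=110110 popcount=4 -> KEEP
r=55=110111 popcount=5 -> skip
r=56=111000 popcount=3 -> skip
r=57=111001 popcount=4 -> KEEP
r=58=111010 popcount=4 -> KEEP
r=59=111011 popcount=5 -> skip
Kept rows: 51 53 54 57 58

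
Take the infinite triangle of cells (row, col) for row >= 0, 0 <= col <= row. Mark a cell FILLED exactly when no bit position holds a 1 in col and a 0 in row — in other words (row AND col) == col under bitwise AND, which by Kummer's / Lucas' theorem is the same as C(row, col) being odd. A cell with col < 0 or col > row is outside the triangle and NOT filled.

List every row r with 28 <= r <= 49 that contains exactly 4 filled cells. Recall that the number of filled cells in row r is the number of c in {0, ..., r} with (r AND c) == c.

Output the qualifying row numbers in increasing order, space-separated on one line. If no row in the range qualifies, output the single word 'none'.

Answer: 33 34 36 40 48

Derivation:
Row r has 2^popcount(r) filled cells, so we need popcount(r) = log2(4) = 2.
Scan r = 28..49 and keep those with exactly 2 one-bits:
r=28=11100 popcount=3 -> skip
r=29=11101 popcount=4 -> skip
r=30=11110 popcount=4 -> skip
r=31=11111 popcount=5 -> skip
r=32=100000 popcount=1 -> skip
r=33=100001 popcount=2 -> KEEP
r=34=100010 popcount=2 -> KEEP
r=35=100011 popcount=3 -> skip
r=36=100100 popcount=2 -> KEEP
r=37=100101 popcount=3 -> skip
r=38=100110 popcount=3 -> skip
r=39=100111 popcount=4 -> skip
r=40=101000 popcount=2 -> KEEP
r=41=101001 popcount=3 -> skip
r=42=101010 popcount=3 -> skip
r=43=101011 popcount=4 -> skip
r=44=101100 popcount=3 -> skip
r=45=101101 popcount=4 -> skip
r=46=101110 popcount=4 -> skip
r=47=101111 popcount=5 -> skip
r=48=110000 popcount=2 -> KEEP
r=49=110001 popcount=3 -> skip
Kept rows: 33 34 36 40 48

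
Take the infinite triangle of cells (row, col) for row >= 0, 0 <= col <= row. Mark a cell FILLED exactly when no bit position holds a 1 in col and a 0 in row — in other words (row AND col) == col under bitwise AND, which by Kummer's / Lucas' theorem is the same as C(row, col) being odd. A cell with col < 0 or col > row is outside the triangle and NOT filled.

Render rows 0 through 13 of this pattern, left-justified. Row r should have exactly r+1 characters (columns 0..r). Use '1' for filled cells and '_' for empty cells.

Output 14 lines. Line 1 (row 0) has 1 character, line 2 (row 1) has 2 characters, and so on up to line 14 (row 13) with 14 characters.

Answer: 1
11
1_1
1111
1___1
11__11
1_1_1_1
11111111
1_______1
11______11
1_1_____1_1
1111____1111
1___1___1___1
11__11__11__11

Derivation:
r0=0: 1
r1=1: 11
r2=10: 1_1
r3=11: 1111
r4=100: 1___1
r5=101: 11__11
r6=110: 1_1_1_1
r7=111: 11111111
r8=1000: 1_______1
r9=1001: 11______11
r10=1010: 1_1_____1_1
r11=1011: 1111____1111
r12=1100: 1___1___1___1
r13=1101: 11__11__11__11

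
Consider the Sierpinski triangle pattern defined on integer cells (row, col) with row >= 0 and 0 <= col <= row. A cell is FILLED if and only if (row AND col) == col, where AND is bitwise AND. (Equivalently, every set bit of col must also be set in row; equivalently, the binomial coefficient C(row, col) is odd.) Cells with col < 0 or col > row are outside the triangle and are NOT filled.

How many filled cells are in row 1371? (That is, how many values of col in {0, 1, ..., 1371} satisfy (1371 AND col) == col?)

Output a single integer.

Answer: 128

Derivation:
1371 in binary = 10101011011
popcount(1371) = number of 1-bits in 10101011011 = 7
A col c satisfies (1371 AND c) == c iff every set bit of c is also set in 1371; each of the 7 set bits of 1371 can independently be on or off in c.
count = 2^7 = 128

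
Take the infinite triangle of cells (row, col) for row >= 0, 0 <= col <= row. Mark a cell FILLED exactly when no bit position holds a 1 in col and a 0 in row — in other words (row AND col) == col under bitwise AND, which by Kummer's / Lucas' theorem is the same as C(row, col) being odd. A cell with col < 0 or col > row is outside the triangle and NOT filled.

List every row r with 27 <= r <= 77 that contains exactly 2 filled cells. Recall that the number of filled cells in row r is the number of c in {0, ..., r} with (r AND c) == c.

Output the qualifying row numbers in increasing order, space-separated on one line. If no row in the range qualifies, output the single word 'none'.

Row r has 2^popcount(r) filled cells, so we need popcount(r) = log2(2) = 1.
Scan r = 27..77 and keep those with exactly 1 one-bits:
r=27=11011 popcount=4 -> skip
r=28=11100 popcount=3 -> skip
r=29=11101 popcount=4 -> skip
r=30=11110 popcount=4 -> skip
r=31=11111 popcount=5 -> skip
r=32=100000 popcount=1 -> KEEP
r=33=100001 popcount=2 -> skip
r=34=100010 popcount=2 -> skip
r=35=100011 popcount=3 -> skip
r=36=100100 popcount=2 -> skip
r=37=100101 popcount=3 -> skip
r=38=100110 popcount=3 -> skip
r=39=100111 popcount=4 -> skip
r=40=101000 popcount=2 -> skip
r=41=101001 popcount=3 -> skip
r=42=101010 popcount=3 -> skip
r=43=101011 popcount=4 -> skip
r=44=101100 popcount=3 -> skip
r=45=101101 popcount=4 -> skip
r=46=101110 popcount=4 -> skip
r=47=101111 popcount=5 -> skip
r=48=110000 popcount=2 -> skip
r=49=110001 popcount=3 -> skip
r=50=110010 popcount=3 -> skip
r=51=110011 popcount=4 -> skip
r=52=110100 popcount=3 -> skip
r=53=110101 popcount=4 -> skip
r=54=110110 popcount=4 -> skip
r=55=110111 popcount=5 -> skip
r=56=111000 popcount=3 -> skip
r=57=111001 popcount=4 -> skip
r=58=111010 popcount=4 -> skip
r=59=111011 popcount=5 -> skip
r=60=111100 popcount=4 -> skip
r=61=111101 popcount=5 -> skip
r=62=111110 popcount=5 -> skip
r=63=111111 popcount=6 -> skip
r=64=1000000 popcount=1 -> KEEP
r=65=1000001 popcount=2 -> skip
r=66=1000010 popcount=2 -> skip
r=67=1000011 popcount=3 -> skip
r=68=1000100 popcount=2 -> skip
r=69=1000101 popcount=3 -> skip
r=70=1000110 popcount=3 -> skip
r=71=1000111 popcount=4 -> skip
r=72=1001000 popcount=2 -> skip
r=73=1001001 popcount=3 -> skip
r=74=1001010 popcount=3 -> skip
r=75=1001011 popcount=4 -> skip
r=76=1001100 popcount=3 -> skip
r=77=1001101 popcount=4 -> skip
Kept rows: 32 64

Answer: 32 64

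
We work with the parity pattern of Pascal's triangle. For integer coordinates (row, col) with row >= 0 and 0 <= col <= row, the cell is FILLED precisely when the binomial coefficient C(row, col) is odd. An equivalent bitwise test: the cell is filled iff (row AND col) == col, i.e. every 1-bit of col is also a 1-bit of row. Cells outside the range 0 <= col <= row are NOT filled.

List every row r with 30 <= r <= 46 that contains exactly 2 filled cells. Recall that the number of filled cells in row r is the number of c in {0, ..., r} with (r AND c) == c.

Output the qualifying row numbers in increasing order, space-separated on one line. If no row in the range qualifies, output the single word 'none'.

Row r has 2^popcount(r) filled cells, so we need popcount(r) = log2(2) = 1.
Scan r = 30..46 and keep those with exactly 1 one-bits:
r=30=11110 popcount=4 -> skip
r=31=11111 popcount=5 -> skip
r=32=100000 popcount=1 -> KEEP
r=33=100001 popcount=2 -> skip
r=34=100010 popcount=2 -> skip
r=35=100011 popcount=3 -> skip
r=36=100100 popcount=2 -> skip
r=37=100101 popcount=3 -> skip
r=38=100110 popcount=3 -> skip
r=39=100111 popcount=4 -> skip
r=40=101000 popcount=2 -> skip
r=41=101001 popcount=3 -> skip
r=42=101010 popcount=3 -> skip
r=43=101011 popcount=4 -> skip
r=44=101100 popcount=3 -> skip
r=45=101101 popcount=4 -> skip
r=46=101110 popcount=4 -> skip
Kept rows: 32

Answer: 32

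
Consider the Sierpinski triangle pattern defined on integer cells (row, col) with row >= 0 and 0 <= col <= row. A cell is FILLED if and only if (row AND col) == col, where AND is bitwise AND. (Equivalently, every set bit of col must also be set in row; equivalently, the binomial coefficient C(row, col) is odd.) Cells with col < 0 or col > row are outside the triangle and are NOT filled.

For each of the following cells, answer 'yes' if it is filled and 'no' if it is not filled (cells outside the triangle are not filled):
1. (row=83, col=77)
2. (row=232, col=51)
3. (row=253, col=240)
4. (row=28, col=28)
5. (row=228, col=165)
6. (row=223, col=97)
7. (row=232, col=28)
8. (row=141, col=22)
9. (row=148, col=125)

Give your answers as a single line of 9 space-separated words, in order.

Answer: no no yes yes no no no no no

Derivation:
(83,77): row=0b1010011, col=0b1001101, row AND col = 0b1000001 = 65; 65 != 77 -> empty
(232,51): row=0b11101000, col=0b110011, row AND col = 0b100000 = 32; 32 != 51 -> empty
(253,240): row=0b11111101, col=0b11110000, row AND col = 0b11110000 = 240; 240 == 240 -> filled
(28,28): row=0b11100, col=0b11100, row AND col = 0b11100 = 28; 28 == 28 -> filled
(228,165): row=0b11100100, col=0b10100101, row AND col = 0b10100100 = 164; 164 != 165 -> empty
(223,97): row=0b11011111, col=0b1100001, row AND col = 0b1000001 = 65; 65 != 97 -> empty
(232,28): row=0b11101000, col=0b11100, row AND col = 0b1000 = 8; 8 != 28 -> empty
(141,22): row=0b10001101, col=0b10110, row AND col = 0b100 = 4; 4 != 22 -> empty
(148,125): row=0b10010100, col=0b1111101, row AND col = 0b10100 = 20; 20 != 125 -> empty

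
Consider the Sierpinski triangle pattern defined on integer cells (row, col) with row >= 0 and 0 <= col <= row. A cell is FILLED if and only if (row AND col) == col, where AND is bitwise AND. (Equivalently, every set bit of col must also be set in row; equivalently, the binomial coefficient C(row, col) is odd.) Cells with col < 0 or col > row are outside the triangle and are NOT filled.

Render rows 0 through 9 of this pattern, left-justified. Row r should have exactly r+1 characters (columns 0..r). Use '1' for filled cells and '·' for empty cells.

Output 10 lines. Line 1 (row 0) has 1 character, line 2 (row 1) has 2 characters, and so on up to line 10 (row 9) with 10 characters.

Answer: 1
11
1·1
1111
1···1
11··11
1·1·1·1
11111111
1·······1
11······11

Derivation:
r0=0: 1
r1=1: 11
r2=10: 1·1
r3=11: 1111
r4=100: 1···1
r5=101: 11··11
r6=110: 1·1·1·1
r7=111: 11111111
r8=1000: 1·······1
r9=1001: 11······11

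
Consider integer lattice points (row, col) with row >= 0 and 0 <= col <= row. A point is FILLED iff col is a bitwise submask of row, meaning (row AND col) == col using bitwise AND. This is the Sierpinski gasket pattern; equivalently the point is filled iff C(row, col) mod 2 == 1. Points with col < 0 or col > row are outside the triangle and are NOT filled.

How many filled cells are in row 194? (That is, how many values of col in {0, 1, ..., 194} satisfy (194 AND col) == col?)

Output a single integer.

Answer: 8

Derivation:
194 in binary = 11000010
popcount(194) = number of 1-bits in 11000010 = 3
A col c satisfies (194 AND c) == c iff every set bit of c is also set in 194; each of the 3 set bits of 194 can independently be on or off in c.
count = 2^3 = 8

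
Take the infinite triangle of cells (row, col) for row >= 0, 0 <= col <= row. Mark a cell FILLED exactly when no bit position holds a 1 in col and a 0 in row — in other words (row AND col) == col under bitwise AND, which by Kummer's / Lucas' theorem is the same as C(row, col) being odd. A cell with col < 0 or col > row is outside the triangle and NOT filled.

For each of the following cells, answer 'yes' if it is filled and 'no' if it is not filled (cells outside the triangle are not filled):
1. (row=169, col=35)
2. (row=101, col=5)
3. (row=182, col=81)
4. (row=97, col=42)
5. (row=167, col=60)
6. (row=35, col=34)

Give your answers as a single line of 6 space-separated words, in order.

(169,35): row=0b10101001, col=0b100011, row AND col = 0b100001 = 33; 33 != 35 -> empty
(101,5): row=0b1100101, col=0b101, row AND col = 0b101 = 5; 5 == 5 -> filled
(182,81): row=0b10110110, col=0b1010001, row AND col = 0b10000 = 16; 16 != 81 -> empty
(97,42): row=0b1100001, col=0b101010, row AND col = 0b100000 = 32; 32 != 42 -> empty
(167,60): row=0b10100111, col=0b111100, row AND col = 0b100100 = 36; 36 != 60 -> empty
(35,34): row=0b100011, col=0b100010, row AND col = 0b100010 = 34; 34 == 34 -> filled

Answer: no yes no no no yes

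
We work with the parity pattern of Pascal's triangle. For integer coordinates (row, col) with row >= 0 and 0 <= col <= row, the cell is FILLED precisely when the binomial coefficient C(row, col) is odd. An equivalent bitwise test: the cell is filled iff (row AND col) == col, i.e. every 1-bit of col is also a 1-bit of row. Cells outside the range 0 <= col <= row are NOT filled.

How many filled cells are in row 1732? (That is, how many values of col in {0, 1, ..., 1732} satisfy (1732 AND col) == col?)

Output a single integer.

Answer: 32

Derivation:
1732 in binary = 11011000100
popcount(1732) = number of 1-bits in 11011000100 = 5
A col c satisfies (1732 AND c) == c iff every set bit of c is also set in 1732; each of the 5 set bits of 1732 can independently be on or off in c.
count = 2^5 = 32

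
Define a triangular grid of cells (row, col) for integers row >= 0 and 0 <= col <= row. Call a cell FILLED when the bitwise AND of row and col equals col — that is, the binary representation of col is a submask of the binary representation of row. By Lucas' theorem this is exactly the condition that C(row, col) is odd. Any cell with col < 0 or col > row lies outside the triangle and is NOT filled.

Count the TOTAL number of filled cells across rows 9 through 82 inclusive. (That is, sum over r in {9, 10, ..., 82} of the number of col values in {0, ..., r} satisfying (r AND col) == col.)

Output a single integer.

r9=1001 pc2: +4 =4
r10=1010 pc2: +4 =8
r11=1011 pc3: +8 =16
r12=1100 pc2: +4 =20
r13=1101 pc3: +8 =28
r14=1110 pc3: +8 =36
r15=1111 pc4: +16 =52
r16=10000 pc1: +2 =54
r17=10001 pc2: +4 =58
r18=10010 pc2: +4 =62
r19=10011 pc3: +8 =70
r20=10100 pc2: +4 =74
r21=10101 pc3: +8 =82
r22=10110 pc3: +8 =90
r23=10111 pc4: +16 =106
r24=11000 pc2: +4 =110
r25=11001 pc3: +8 =118
r26=11010 pc3: +8 =126
r27=11011 pc4: +16 =142
r28=11100 pc3: +8 =150
r29=11101 pc4: +16 =166
r30=11110 pc4: +16 =182
r31=11111 pc5: +32 =214
r32=100000 pc1: +2 =216
r33=100001 pc2: +4 =220
r34=100010 pc2: +4 =224
r35=100011 pc3: +8 =232
r36=100100 pc2: +4 =236
r37=100101 pc3: +8 =244
r38=100110 pc3: +8 =252
r39=100111 pc4: +16 =268
r40=101000 pc2: +4 =272
r41=101001 pc3: +8 =280
r42=101010 pc3: +8 =288
r43=101011 pc4: +16 =304
r44=101100 pc3: +8 =312
r45=101101 pc4: +16 =328
r46=101110 pc4: +16 =344
r47=101111 pc5: +32 =376
r48=110000 pc2: +4 =380
r49=110001 pc3: +8 =388
r50=110010 pc3: +8 =396
r51=110011 pc4: +16 =412
r52=110100 pc3: +8 =420
r53=110101 pc4: +16 =436
r54=110110 pc4: +16 =452
r55=110111 pc5: +32 =484
r56=111000 pc3: +8 =492
r57=111001 pc4: +16 =508
r58=111010 pc4: +16 =524
r59=111011 pc5: +32 =556
r60=111100 pc4: +16 =572
r61=111101 pc5: +32 =604
r62=111110 pc5: +32 =636
r63=111111 pc6: +64 =700
r64=1000000 pc1: +2 =702
r65=1000001 pc2: +4 =706
r66=1000010 pc2: +4 =710
r67=1000011 pc3: +8 =718
r68=1000100 pc2: +4 =722
r69=1000101 pc3: +8 =730
r70=1000110 pc3: +8 =738
r71=1000111 pc4: +16 =754
r72=1001000 pc2: +4 =758
r73=1001001 pc3: +8 =766
r74=1001010 pc3: +8 =774
r75=1001011 pc4: +16 =790
r76=1001100 pc3: +8 =798
r77=1001101 pc4: +16 =814
r78=1001110 pc4: +16 =830
r79=1001111 pc5: +32 =862
r80=1010000 pc2: +4 =866
r81=1010001 pc3: +8 =874
r82=1010010 pc3: +8 =882

Answer: 882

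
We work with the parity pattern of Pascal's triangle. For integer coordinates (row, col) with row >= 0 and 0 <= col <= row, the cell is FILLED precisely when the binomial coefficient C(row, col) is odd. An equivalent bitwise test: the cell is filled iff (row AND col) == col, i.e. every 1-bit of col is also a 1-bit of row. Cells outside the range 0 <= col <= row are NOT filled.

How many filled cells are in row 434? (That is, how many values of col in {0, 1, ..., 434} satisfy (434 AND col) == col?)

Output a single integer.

434 in binary = 110110010
popcount(434) = number of 1-bits in 110110010 = 5
A col c satisfies (434 AND c) == c iff every set bit of c is also set in 434; each of the 5 set bits of 434 can independently be on or off in c.
count = 2^5 = 32

Answer: 32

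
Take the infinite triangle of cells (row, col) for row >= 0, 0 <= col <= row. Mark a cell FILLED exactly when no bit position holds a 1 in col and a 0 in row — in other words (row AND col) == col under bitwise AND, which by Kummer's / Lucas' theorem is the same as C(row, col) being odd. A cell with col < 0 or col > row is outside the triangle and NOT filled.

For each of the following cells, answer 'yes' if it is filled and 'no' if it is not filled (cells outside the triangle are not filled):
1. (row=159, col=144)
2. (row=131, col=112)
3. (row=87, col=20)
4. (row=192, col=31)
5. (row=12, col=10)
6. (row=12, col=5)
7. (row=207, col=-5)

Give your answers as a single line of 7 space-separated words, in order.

Answer: yes no yes no no no no

Derivation:
(159,144): row=0b10011111, col=0b10010000, row AND col = 0b10010000 = 144; 144 == 144 -> filled
(131,112): row=0b10000011, col=0b1110000, row AND col = 0b0 = 0; 0 != 112 -> empty
(87,20): row=0b1010111, col=0b10100, row AND col = 0b10100 = 20; 20 == 20 -> filled
(192,31): row=0b11000000, col=0b11111, row AND col = 0b0 = 0; 0 != 31 -> empty
(12,10): row=0b1100, col=0b1010, row AND col = 0b1000 = 8; 8 != 10 -> empty
(12,5): row=0b1100, col=0b101, row AND col = 0b100 = 4; 4 != 5 -> empty
(207,-5): col outside [0, 207] -> not filled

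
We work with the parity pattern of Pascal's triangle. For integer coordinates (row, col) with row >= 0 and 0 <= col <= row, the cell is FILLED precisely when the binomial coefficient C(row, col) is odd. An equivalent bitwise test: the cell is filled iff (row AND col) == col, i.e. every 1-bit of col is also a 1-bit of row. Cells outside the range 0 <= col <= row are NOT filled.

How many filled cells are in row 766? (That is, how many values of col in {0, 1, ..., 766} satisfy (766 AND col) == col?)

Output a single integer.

766 in binary = 1011111110
popcount(766) = number of 1-bits in 1011111110 = 8
A col c satisfies (766 AND c) == c iff every set bit of c is also set in 766; each of the 8 set bits of 766 can independently be on or off in c.
count = 2^8 = 256

Answer: 256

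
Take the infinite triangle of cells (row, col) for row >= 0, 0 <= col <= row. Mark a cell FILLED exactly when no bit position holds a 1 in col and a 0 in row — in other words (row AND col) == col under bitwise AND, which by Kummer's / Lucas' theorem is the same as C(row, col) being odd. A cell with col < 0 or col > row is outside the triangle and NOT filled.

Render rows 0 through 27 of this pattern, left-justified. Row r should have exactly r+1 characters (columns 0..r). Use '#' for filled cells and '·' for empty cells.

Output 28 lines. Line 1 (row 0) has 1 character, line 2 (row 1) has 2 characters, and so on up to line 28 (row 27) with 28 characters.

r0=0: #
r1=1: ##
r2=10: #·#
r3=11: ####
r4=100: #···#
r5=101: ##··##
r6=110: #·#·#·#
r7=111: ########
r8=1000: #·······#
r9=1001: ##······##
r10=1010: #·#·····#·#
r11=1011: ####····####
r12=1100: #···#···#···#
r13=1101: ##··##··##··##
r14=1110: #·#·#·#·#·#·#·#
r15=1111: ################
r16=10000: #···············#
r17=10001: ##··············##
r18=10010: #·#·············#·#
r19=10011: ####············####
r20=10100: #···#···········#···#
r21=10101: ##··##··········##··##
r22=10110: #·#·#·#·········#·#·#·#
r23=10111: ########········########
r24=11000: #·······#·······#·······#
r25=11001: ##······##······##······##
r26=11010: #·#·····#·#·····#·#·····#·#
r27=11011: ####····####····####····####

Answer: #
##
#·#
####
#···#
##··##
#·#·#·#
########
#·······#
##······##
#·#·····#·#
####····####
#···#···#···#
##··##··##··##
#·#·#·#·#·#·#·#
################
#···············#
##··············##
#·#·············#·#
####············####
#···#···········#···#
##··##··········##··##
#·#·#·#·········#·#·#·#
########········########
#·······#·······#·······#
##······##······##······##
#·#·····#·#·····#·#·····#·#
####····####····####····####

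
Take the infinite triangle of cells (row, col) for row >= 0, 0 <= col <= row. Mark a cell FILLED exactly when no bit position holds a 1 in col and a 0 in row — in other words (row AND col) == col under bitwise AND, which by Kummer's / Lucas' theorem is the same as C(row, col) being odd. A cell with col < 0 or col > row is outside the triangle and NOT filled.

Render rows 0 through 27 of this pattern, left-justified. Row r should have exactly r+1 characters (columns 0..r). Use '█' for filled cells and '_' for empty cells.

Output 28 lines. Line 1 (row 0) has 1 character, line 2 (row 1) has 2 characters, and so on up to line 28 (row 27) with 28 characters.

r0=0: █
r1=1: ██
r2=10: █_█
r3=11: ████
r4=100: █___█
r5=101: ██__██
r6=110: █_█_█_█
r7=111: ████████
r8=1000: █_______█
r9=1001: ██______██
r10=1010: █_█_____█_█
r11=1011: ████____████
r12=1100: █___█___█___█
r13=1101: ██__██__██__██
r14=1110: █_█_█_█_█_█_█_█
r15=1111: ████████████████
r16=10000: █_______________█
r17=10001: ██______________██
r18=10010: █_█_____________█_█
r19=10011: ████____________████
r20=10100: █___█___________█___█
r21=10101: ██__██__________██__██
r22=10110: █_█_█_█_________█_█_█_█
r23=10111: ████████________████████
r24=11000: █_______█_______█_______█
r25=11001: ██______██______██______██
r26=11010: █_█_____█_█_____█_█_____█_█
r27=11011: ████____████____████____████

Answer: █
██
█_█
████
█___█
██__██
█_█_█_█
████████
█_______█
██______██
█_█_____█_█
████____████
█___█___█___█
██__██__██__██
█_█_█_█_█_█_█_█
████████████████
█_______________█
██______________██
█_█_____________█_█
████____________████
█___█___________█___█
██__██__________██__██
█_█_█_█_________█_█_█_█
████████________████████
█_______█_______█_______█
██______██______██______██
█_█_____█_█_____█_█_____█_█
████____████____████____████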